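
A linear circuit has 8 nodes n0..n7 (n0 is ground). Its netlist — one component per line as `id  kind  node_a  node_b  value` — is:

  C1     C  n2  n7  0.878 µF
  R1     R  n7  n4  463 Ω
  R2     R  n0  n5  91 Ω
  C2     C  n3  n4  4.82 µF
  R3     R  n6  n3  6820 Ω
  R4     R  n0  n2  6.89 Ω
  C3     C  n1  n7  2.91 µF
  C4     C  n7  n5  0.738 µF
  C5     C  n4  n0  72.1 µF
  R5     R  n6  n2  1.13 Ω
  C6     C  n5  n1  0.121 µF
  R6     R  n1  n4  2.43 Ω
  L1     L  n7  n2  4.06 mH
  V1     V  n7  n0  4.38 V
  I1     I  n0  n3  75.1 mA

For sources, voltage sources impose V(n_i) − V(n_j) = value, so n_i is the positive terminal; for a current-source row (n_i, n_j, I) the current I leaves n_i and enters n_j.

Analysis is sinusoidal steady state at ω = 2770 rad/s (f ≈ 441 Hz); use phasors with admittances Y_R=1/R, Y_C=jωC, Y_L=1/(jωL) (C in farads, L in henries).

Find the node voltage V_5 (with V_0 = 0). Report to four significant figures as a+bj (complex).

MNA unknowns: 7 node voltages V₁..V_7 plus 1 source current (V1)
C1: Y=0.000+0.002432j on G[2,7]
R1: Y=0.002160+0.000j on G[7,4]
R2: Y=0.01099+0.000j on G[0,5]
C2: Y=0.000+0.01335j on G[3,4]
R3: Y=0.0001466+0.000j on G[6,3]
R4: Y=0.1451+0.000j on G[0,2]
C3: Y=0.000+0.008061j on G[1,7]
C4: Y=0.000+0.002044j on G[7,5]
C5: Y=0.000+0.1997j on G[4,0]
R5: Y=0.8850+0.000j on G[6,2]
C6: Y=0.000+0.0003352j on G[5,1]
R6: Y=0.4115+0.000j on G[1,4]
L1: Y=0.000-0.08892j on G[7,2]
V1: row V7−V0=4.38, i_V1 at 7,0
I1: z[0]−=0.0751, z[3]+=0.0751
solve → V1=0.1701-0.3247j, V2=1.149-1.930j, V3=0.2225-6.042j, V4=0.1774-0.4072j, V5=0.1791+0.7812j, V6=1.149-1.930j, V7=4.380+0.000j
aux → i_V1=-0.1749+0.2360j

0.1791+0.7812j V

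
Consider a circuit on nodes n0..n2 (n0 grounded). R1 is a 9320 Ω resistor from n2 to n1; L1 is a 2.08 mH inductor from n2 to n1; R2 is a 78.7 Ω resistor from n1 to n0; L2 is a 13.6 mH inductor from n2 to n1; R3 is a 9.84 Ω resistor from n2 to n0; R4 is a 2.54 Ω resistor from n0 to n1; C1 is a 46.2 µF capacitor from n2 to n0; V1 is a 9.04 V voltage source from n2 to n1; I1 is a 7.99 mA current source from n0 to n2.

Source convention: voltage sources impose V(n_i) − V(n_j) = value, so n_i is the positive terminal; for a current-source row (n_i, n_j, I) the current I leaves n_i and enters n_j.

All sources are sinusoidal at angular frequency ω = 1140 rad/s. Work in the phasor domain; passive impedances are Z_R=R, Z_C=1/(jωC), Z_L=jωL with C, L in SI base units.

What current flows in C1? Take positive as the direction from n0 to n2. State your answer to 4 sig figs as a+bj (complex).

-0.03915-0.3776j A

Element admittances at ω=1140 rad/s:
  Y(R1) = 0.0001073+0.000j S between n2,n1
  Y(L1) = 0.000-0.4217j S between n2,n1
  Y(R2) = 0.01271+0.000j S between n1,n0
  Y(L2) = 0.000-0.06450j S between n2,n1
  Y(R3) = 0.1016+0.000j S between n2,n0
  Y(R4) = 0.3937+0.000j S between n0,n1
  Y(C1) = 0.000+0.05267j S between n2,n0
  V1: constraint V(n2)−V(n1) = 9.04
  I1: injects 0.00799 A into n2 (from n0)
Assemble and solve the 3×3 MNA system:
  V(n1)=-1.870-0.7433j  V(n2)=7.170-0.7433j
  i(V1)=-0.7608+4.093j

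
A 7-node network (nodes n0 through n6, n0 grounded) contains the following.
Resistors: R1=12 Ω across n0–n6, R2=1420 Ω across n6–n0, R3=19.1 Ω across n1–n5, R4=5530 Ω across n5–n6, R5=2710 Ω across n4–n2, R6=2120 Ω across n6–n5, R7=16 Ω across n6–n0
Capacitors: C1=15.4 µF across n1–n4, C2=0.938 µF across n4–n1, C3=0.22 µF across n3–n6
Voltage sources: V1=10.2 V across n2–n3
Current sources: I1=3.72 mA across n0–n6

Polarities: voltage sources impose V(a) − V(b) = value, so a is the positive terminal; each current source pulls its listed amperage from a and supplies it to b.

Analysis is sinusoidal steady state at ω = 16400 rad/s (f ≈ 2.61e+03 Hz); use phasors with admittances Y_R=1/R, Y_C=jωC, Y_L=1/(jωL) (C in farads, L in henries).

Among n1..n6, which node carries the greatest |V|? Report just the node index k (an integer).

Apply KCL at each of the 6 non-ground nodes and solve the resulting linear system.
Node n1: branches {R3, C1, C2} → V_1 = 3.723+0.2437j
Node n2: branches {R5, V1} → V_2 = 10.18+0.6605j
Node n3: branches {C3, V1} → V_3 = -0.01815+0.6605j
Node n4: branches {C1, C2, R5} → V_4 = 3.724+0.2348j
Node n5: branches {R3, R4, R6} → V_5 = 3.678+0.2407j
Node n6: branches {R1, R2, R4, C3, R6, R7, I1} → V_6 = 0.02539+0.000j
Source currents: i(V1)=-0.002383-0.0001571j

2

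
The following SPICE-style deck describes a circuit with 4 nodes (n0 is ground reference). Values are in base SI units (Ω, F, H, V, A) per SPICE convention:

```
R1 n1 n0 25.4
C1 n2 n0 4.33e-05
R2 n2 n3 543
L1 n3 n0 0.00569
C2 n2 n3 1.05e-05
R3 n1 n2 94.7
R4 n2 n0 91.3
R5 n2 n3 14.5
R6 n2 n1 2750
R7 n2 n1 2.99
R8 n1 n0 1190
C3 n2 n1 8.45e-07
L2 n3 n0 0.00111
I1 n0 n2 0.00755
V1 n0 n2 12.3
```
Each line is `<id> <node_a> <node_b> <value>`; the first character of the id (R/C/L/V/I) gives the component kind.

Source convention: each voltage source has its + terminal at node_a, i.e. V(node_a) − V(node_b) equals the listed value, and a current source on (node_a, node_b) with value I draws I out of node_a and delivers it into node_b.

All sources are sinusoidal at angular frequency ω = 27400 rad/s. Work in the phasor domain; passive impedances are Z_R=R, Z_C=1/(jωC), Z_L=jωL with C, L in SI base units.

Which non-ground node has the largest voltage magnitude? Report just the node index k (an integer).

Element admittances at ω=27400 rad/s:
  Y(R1) = 0.03937+0.000j S between n1,n0
  Y(C1) = 0.000+1.186j S between n2,n0
  Y(R2) = 0.001842+0.000j S between n2,n3
  Y(L1) = 0.000-0.006414j S between n3,n0
  Y(C2) = 0.000+0.2877j S between n2,n3
  Y(R3) = 0.01056+0.000j S between n1,n2
  Y(R4) = 0.01095+0.000j S between n2,n0
  Y(R5) = 0.06897+0.000j S between n2,n3
  Y(R6) = 0.0003636+0.000j S between n2,n1
  Y(R7) = 0.3344+0.000j S between n2,n1
  Y(R8) = 0.0008403+0.000j S between n1,n0
  Y(C3) = 0.000+0.02315j S between n2,n1
  Y(L2) = 0.000-0.03288j S between n3,n0
  I1: injects 0.00755 A into n2 (from n0)
  V1: constraint V(n0)−V(n2) = 12.3
Assemble and solve the 4×4 MNA system:
  V(n1)=-11.02-0.07675j  V(n2)=-12.30+0.000j  V(n3)=-14.10-0.5129j
  i(V1)=-0.6056-14.04j

3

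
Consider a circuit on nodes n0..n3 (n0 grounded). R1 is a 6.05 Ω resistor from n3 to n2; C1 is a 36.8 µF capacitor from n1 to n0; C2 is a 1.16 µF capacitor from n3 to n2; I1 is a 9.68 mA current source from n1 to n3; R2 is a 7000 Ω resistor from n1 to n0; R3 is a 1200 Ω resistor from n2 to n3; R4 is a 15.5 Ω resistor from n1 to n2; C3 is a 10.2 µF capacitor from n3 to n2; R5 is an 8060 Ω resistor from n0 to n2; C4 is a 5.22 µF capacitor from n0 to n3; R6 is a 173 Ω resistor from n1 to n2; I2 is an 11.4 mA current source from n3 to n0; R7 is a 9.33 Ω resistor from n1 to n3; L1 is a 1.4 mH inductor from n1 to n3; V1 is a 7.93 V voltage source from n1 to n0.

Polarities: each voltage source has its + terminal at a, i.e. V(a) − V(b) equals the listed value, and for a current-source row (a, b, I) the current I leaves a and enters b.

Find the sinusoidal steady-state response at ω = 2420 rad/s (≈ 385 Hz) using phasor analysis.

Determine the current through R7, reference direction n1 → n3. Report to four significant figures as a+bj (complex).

-0.02879+0.01705j A

Apply KCL at each of the 3 non-ground nodes and solve the resulting linear system.
Node n1: branches {C1, I1, R2, R4, R6, R7, L1, V1} → V_1 = 7.930+0.000j
Node n2: branches {R1, C2, R3, R4, C3, R5, R6} → V_2 = 8.121-0.1027j
Node n3: branches {R1, C2, I1, R3, C3, C4, I2, R7, L1} → V_3 = 8.199-0.1591j
Source currents: i(V1)=-0.01555-0.8098j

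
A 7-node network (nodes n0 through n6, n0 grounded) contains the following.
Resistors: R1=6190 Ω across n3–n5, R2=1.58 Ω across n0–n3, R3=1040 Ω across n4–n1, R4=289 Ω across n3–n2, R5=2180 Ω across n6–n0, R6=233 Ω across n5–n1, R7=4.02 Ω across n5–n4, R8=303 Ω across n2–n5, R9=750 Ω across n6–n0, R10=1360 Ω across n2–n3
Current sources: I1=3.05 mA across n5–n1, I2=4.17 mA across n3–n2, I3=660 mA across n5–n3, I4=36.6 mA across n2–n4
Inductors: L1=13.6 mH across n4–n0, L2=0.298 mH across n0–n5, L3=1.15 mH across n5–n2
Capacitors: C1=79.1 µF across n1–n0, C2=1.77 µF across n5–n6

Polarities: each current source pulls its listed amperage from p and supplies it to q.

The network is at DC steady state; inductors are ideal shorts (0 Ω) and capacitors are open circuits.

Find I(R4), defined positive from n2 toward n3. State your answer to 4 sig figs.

-0.003561 A

Element admittances at DC:
  Y(R1) = 0.0001616 S between n3,n5
  Y(R2) = 0.6329 S between n0,n3
  I1: injects 0.00305 A into n1 (from n5)
  Y(R3) = 0.0009615 S between n4,n1
  L1: short n4↔n0 (DC inductor)
  Y(R4) = 0.003460 S between n3,n2
  L2: short n0↔n5 (DC inductor)
  I2: injects 0.00417 A into n2 (from n3)
  Y(R5) = 0.0004587 S between n6,n0
  Y(R6) = 0.004292 S between n5,n1
  Y(R7) = 0.2488 S between n5,n4
  Y(R8) = 0.003300 S between n2,n5
  I3: injects 0.66 A into n3 (from n5)
  Y(R9) = 0.001333 S between n6,n0
  L3: short n5↔n2 (DC inductor)
  Y(C1) = 0.000 S between n1,n0
  Y(R10) = 0.0007353 S between n2,n3
  Y(C2) = 0.000 S between n5,n6
  I4: injects 0.0366 A into n4 (from n2)
Assemble and solve the 9×9 MNA system:
  V(n1)=0.5806  V(n2)=0.000  V(n3)=1.029  V(n4)=0.000  V(n5)=0.000  V(n6)=0.000
  i(L1)=0.03716  i(L2)=0.6885  i(L3)=0.02811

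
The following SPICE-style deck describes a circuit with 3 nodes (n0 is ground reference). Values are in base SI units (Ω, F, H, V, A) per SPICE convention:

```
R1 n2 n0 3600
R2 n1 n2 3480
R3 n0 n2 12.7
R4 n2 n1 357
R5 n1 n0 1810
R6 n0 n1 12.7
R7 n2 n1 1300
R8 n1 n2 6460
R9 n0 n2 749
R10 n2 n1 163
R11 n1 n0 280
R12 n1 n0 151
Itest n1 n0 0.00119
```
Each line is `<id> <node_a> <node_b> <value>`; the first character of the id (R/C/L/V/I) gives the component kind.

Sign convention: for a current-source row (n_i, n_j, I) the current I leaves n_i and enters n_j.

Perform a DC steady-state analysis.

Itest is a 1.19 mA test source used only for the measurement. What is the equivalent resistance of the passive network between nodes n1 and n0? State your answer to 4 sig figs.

R_eq = 10.15 Ω

Element admittances at DC:
  Y(R1) = 0.0002778 S between n2,n0
  Y(R2) = 0.0002874 S between n1,n2
  Y(R3) = 0.07874 S between n0,n2
  Y(R4) = 0.002801 S between n2,n1
  Y(R5) = 0.0005525 S between n1,n0
  Y(R6) = 0.07874 S between n0,n1
  Y(R7) = 0.0007692 S between n2,n1
  Y(R8) = 0.0001548 S between n1,n2
  Y(R9) = 0.001335 S between n0,n2
  Y(R10) = 0.006135 S between n2,n1
  Y(R11) = 0.003571 S between n1,n0
  Y(R12) = 0.006623 S between n1,n0
  Itest: injects 0.00119 A into n0 (from n1)
Assemble and solve the 2×2 MNA system:
  V(n1)=-0.01208  V(n2)=-0.001355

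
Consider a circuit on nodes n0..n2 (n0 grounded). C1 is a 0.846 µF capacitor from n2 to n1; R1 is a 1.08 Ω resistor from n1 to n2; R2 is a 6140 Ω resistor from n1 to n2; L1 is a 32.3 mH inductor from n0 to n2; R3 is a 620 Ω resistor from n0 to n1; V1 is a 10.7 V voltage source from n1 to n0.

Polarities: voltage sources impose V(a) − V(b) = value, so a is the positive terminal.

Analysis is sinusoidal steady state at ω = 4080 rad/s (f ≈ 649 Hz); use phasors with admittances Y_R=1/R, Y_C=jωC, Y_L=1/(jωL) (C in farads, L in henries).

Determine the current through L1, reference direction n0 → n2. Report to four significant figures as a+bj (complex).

Element admittances at ω=4080 rad/s:
  Y(C1) = 0.000+0.003452j S between n2,n1
  Y(R1) = 0.9259+0.000j S between n1,n2
  Y(R2) = 0.0001629+0.000j S between n1,n2
  Y(L1) = 0.000-0.007588j S between n0,n2
  Y(R3) = 0.001613+0.000j S between n0,n1
  V1: constraint V(n1)−V(n0) = 10.7
Assemble and solve the 3×3 MNA system:
  V(n1)=10.70+0.000j  V(n2)=10.70+0.08767j
  i(V1)=-0.01792+0.08119j

-0.0006653+0.08119j A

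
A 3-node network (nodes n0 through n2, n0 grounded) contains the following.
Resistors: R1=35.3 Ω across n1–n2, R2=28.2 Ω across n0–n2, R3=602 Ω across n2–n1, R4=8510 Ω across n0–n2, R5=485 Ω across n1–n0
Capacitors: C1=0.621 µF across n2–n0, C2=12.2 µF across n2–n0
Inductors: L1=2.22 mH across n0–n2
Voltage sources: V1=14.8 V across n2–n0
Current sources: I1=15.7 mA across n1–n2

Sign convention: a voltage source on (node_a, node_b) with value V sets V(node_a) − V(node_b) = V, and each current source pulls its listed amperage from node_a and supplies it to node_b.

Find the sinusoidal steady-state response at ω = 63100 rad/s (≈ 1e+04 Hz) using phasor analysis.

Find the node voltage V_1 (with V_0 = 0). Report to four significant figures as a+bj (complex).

Element admittances at ω=63100 rad/s:
  Y(R1) = 0.02833+0.000j S between n1,n2
  Y(C1) = 0.000+0.03919j S between n2,n0
  Y(L1) = 0.000-0.007139j S between n0,n2
  Y(R2) = 0.03546+0.000j S between n0,n2
  Y(R3) = 0.001661+0.000j S between n2,n1
  Y(R4) = 0.0001175+0.000j S between n0,n2
  Y(R5) = 0.002062+0.000j S between n1,n0
  Y(C2) = 0.000+0.7698j S between n2,n0
  V1: constraint V(n2)−V(n0) = 14.8
  I1: injects 0.0157 A into n2 (from n1)
Assemble and solve the 3×3 MNA system:
  V(n1)=13.36+0.000j  V(n2)=14.80+0.000j
  i(V1)=-0.5541-11.87j

13.36+0.000j V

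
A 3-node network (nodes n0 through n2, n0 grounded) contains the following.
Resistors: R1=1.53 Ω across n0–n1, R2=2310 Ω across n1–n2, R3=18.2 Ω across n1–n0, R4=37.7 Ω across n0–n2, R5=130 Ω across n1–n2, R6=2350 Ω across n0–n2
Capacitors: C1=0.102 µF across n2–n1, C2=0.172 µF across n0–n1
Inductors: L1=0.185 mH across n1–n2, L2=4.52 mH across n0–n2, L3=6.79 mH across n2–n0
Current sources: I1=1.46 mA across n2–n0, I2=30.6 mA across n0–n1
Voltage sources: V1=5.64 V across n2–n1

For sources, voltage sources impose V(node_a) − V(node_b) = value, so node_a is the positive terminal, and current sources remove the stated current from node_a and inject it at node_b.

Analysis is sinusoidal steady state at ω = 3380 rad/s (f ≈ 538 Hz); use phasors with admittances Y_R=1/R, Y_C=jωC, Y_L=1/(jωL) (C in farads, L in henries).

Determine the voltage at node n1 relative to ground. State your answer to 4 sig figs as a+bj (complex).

-0.2841+0.7942j V

Element admittances at ω=3380 rad/s:
  Y(R1) = 0.6536+0.000j S between n0,n1
  Y(C1) = 0.000+0.0003448j S between n2,n1
  Y(L1) = 0.000-1.599j S between n1,n2
  I1: injects 0.00146 A into n0 (from n2)
  Y(R2) = 0.0004329+0.000j S between n1,n2
  Y(R3) = 0.05495+0.000j S between n1,n0
  Y(L2) = 0.000-0.06546j S between n0,n2
  I2: injects 0.0306 A into n1 (from n0)
  Y(R4) = 0.02653+0.000j S between n0,n2
  Y(R5) = 0.007692+0.000j S between n1,n2
  Y(R6) = 0.0004255+0.000j S between n0,n2
  Y(L3) = 0.000-0.04357j S between n2,n0
  Y(C2) = 0.000+0.0005814j S between n0,n1
  V1: constraint V(n2)−V(n1) = 5.64
Assemble and solve the 3×3 MNA system:
  V(n1)=-0.2841+0.7942j  V(n2)=5.356+0.7942j
  i(V1)=-0.2782+9.580j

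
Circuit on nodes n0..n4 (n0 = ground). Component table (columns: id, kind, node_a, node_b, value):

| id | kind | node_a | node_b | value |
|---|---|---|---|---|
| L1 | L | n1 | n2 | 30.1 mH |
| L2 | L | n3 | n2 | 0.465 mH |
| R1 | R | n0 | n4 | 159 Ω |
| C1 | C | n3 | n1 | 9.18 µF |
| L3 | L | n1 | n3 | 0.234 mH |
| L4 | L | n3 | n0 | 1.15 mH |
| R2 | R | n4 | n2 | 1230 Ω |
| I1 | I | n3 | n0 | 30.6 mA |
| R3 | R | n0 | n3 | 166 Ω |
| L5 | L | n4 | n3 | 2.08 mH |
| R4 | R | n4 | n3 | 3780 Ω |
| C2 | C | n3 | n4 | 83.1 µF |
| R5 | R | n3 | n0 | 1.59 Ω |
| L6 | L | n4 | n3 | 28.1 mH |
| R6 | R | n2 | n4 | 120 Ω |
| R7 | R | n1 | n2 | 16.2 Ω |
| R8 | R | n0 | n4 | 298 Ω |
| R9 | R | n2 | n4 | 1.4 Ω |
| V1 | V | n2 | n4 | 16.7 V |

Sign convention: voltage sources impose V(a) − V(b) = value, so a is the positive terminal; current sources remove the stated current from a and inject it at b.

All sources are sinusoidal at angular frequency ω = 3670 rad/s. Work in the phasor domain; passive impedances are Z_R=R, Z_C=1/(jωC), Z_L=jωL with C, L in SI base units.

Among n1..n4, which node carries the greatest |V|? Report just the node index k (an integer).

MNA unknowns: 4 node voltages V₁..V_4 plus 1 source current (V1)
L1: Y=0.000-0.009052j on G[1,2]
L2: Y=0.000-0.5860j on G[3,2]
R1: Y=0.006289+0.000j on G[0,4]
C1: Y=0.000+0.03369j on G[3,1]
L3: Y=0.000-1.164j on G[1,3]
L4: Y=0.000-0.2369j on G[3,0]
R2: Y=0.0008130+0.000j on G[4,2]
I1: z[3]−=0.0306, z[0]+=0.0306
R3: Y=0.006024+0.000j on G[0,3]
L5: Y=0.000-0.1310j on G[4,3]
R4: Y=0.0002646+0.000j on G[4,3]
C2: Y=0.000+0.3050j on G[3,4]
R5: Y=0.6289+0.000j on G[3,0]
L6: Y=0.000-0.009697j on G[4,3]
R6: Y=0.008333+0.000j on G[2,4]
R7: Y=0.06173+0.000j on G[1,2]
R8: Y=0.003356+0.000j on G[0,4]
R9: Y=0.7143+0.000j on G[2,4]
V1: row V2−V4=16.7, i_V1 at 2,4
solve → V1=0.1260-0.2348j, V2=-5.833+1.443j, V3=0.2653+0.07709j, V4=-22.53+1.443j
aux → i_V1=-12.53-3.731j

4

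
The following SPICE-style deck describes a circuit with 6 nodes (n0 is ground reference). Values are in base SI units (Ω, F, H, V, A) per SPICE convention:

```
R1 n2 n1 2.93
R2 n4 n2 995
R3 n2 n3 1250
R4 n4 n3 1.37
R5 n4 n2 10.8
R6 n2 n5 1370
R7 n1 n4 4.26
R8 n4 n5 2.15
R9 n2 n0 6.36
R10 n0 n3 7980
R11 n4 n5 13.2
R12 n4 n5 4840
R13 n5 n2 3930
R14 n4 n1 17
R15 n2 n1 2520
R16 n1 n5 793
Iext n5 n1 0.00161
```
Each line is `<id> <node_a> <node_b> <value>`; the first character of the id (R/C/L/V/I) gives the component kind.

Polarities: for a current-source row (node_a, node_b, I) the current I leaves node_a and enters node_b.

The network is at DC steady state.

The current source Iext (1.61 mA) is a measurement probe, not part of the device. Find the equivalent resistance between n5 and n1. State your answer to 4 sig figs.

MNA unknowns: 5 node voltages V₁..V_5
R1: Y=0.3413 on G[2,1]
R2: Y=0.001005 on G[4,2]
R3: Y=0.0008000 on G[2,3]
R4: Y=0.7299 on G[4,3]
R5: Y=0.09259 on G[4,2]
R6: Y=0.0007299 on G[2,5]
R7: Y=0.2347 on G[1,4]
R8: Y=0.4651 on G[4,5]
R9: Y=0.1572 on G[2,0]
R10: Y=0.0001253 on G[0,3]
R11: Y=0.07576 on G[4,5]
R12: Y=0.0002066 on G[4,5]
R13: Y=0.0002545 on G[5,2]
R14: Y=0.05882 on G[4,1]
R15: Y=0.0003968 on G[2,1]
R16: Y=0.001261 on G[1,5]
Iext: z[5]−=0.00161, z[1]+=0.00161
solve → V1=0.0009577, V2=2.693e-06, V3=-0.003379, V4=-0.003384, V5=-0.006331

R_eq = 4.527 Ω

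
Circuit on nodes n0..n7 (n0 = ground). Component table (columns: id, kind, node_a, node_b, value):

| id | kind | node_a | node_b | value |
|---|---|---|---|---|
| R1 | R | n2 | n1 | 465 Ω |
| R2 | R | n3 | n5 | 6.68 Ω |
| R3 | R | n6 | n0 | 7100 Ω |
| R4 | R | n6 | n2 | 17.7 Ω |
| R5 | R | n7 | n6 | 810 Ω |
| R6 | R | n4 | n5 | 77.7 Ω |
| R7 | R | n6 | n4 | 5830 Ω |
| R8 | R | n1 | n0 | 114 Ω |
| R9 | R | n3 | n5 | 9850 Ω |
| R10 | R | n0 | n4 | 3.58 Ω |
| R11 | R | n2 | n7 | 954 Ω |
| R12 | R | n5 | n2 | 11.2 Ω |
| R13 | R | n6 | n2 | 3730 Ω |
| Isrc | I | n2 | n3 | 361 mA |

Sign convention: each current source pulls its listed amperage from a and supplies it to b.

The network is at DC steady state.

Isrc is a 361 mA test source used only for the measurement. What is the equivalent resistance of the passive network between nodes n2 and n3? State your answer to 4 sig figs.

R_eq = 17.66 Ω

Element admittances at DC:
  Y(R1) = 0.002151 S between n2,n1
  Y(R2) = 0.1497 S between n3,n5
  Y(R3) = 0.0001408 S between n6,n0
  Y(R4) = 0.05650 S between n6,n2
  Y(R5) = 0.001235 S between n7,n6
  Y(R6) = 0.01287 S between n4,n5
  Y(R7) = 0.0001715 S between n6,n4
  Y(R8) = 0.008772 S between n1,n0
  Y(R9) = 0.0001015 S between n3,n5
  Y(R10) = 0.2793 S between n0,n4
  Y(R11) = 0.001048 S between n2,n7
  Y(R12) = 0.08929 S between n5,n2
  Y(R13) = 0.0002681 S between n6,n2
  Isrc: injects 0.361 A into n3 (from n2)
Assemble and solve the 7×7 MNA system:
  V(n1)=-0.6701  V(n2)=-3.404  V(n3)=2.972  V(n4)=0.02275  V(n5)=0.5620  V(n6)=-3.385  V(n7)=-3.394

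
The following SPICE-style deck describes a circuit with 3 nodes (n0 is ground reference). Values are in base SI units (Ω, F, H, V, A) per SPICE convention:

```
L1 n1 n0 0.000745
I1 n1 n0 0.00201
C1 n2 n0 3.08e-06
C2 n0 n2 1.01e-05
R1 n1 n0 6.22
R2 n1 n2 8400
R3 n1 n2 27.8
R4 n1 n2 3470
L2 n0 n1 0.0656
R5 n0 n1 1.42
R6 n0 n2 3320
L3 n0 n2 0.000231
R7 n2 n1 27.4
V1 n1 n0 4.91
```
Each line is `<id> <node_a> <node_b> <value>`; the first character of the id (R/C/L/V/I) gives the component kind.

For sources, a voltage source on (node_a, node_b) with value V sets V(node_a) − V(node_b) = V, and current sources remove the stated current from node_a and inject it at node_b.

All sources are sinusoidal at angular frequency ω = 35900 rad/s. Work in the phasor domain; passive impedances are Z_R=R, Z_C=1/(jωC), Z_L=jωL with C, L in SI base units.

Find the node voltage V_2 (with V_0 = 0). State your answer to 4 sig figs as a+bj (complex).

0.2019-0.9729j V

Apply KCL at each of the 2 non-ground nodes and solve the resulting linear system.
Node n1: branches {L1, I1, R1, R2, R3, R4, L2, R5, R7, V1} → V_1 = 4.910+0.000j
Node n2: branches {C1, C2, R2, R3, R4, R6, L3, R7} → V_2 = 0.2019-0.9729j
Source currents: i(V1)=-4.592+0.1148j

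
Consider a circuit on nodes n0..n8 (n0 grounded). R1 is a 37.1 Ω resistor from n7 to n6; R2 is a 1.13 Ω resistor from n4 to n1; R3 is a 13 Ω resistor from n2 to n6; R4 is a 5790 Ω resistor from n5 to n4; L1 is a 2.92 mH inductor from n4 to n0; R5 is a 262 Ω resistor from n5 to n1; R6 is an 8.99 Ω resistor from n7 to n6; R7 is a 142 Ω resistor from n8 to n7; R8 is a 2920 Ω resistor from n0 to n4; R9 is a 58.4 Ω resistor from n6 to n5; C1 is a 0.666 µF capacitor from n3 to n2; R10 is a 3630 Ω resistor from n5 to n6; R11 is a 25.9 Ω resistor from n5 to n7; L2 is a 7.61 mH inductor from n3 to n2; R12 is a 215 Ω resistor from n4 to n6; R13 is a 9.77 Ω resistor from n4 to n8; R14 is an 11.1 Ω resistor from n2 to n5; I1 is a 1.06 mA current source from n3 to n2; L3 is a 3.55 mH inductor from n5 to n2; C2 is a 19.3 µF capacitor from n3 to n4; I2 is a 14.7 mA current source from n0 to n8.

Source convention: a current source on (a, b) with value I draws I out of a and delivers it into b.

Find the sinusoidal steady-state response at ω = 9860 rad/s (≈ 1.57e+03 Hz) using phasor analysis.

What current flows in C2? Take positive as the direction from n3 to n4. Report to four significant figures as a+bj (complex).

Apply KCL at each of the 8 non-ground nodes and solve the resulting linear system.
Node n1: branches {R2, R5} → V_1 = 0.004636+0.4234j
Node n2: branches {R3, C1, L2, R14, I1, L3} → V_2 = 0.1151+0.4805j
Node n3: branches {C1, L2, I1, C2} → V_3 = 8.522e-05+0.4269j
Node n4: branches {R2, R4, L1, R8, R12, R13, C2} → V_4 = 0.004173+0.4232j
Node n5: branches {R4, R5, R9, R10, R11, R14, L3} → V_5 = 0.1121+0.4758j
Node n6: branches {R1, R3, R6, R9, R10, R12} → V_6 = 0.1114+0.4747j
Node n7: branches {R1, R6, R7, R11} → V_7 = 0.1129+0.4731j
Node n8: branches {R7, R13, I2} → V_8 = 0.1455+0.4264j

-0.0006973-0.0007778j A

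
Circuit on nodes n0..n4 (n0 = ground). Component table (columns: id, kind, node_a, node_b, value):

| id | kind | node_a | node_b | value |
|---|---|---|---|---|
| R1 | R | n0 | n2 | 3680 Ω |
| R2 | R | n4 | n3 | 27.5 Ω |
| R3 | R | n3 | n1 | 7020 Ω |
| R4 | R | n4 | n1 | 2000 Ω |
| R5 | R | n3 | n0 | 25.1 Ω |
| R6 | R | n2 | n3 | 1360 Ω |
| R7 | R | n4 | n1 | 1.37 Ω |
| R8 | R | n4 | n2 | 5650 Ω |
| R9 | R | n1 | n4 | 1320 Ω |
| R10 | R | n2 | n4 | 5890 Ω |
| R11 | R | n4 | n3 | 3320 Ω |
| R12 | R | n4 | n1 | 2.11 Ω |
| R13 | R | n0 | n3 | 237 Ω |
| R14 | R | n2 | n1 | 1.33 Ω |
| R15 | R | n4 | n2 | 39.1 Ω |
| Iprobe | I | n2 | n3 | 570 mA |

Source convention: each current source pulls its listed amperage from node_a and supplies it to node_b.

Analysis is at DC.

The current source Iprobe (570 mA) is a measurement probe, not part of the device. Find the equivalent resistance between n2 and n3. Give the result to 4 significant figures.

MNA unknowns: 4 node voltages V₁..V_4
R1: Y=0.0002717 on G[0,2]
R2: Y=0.03636 on G[4,3]
R3: Y=0.0001425 on G[3,1]
R4: Y=0.0005000 on G[4,1]
R5: Y=0.03984 on G[3,0]
R6: Y=0.0007353 on G[2,3]
R7: Y=0.7299 on G[4,1]
R8: Y=0.0001770 on G[4,2]
R9: Y=0.0007576 on G[1,4]
R10: Y=0.0001698 on G[2,4]
R11: Y=0.0003012 on G[4,3]
R12: Y=0.4739 on G[4,1]
R13: Y=0.004219 on G[0,3]
R14: Y=0.7519 on G[2,1]
R15: Y=0.02558 on G[4,2]
Iprobe: z[2]−=0.57, z[3]+=0.57
solve → V1=-15.38, V2=-16.07, V3=0.09914, V4=-14.94

R_eq = 28.37 Ω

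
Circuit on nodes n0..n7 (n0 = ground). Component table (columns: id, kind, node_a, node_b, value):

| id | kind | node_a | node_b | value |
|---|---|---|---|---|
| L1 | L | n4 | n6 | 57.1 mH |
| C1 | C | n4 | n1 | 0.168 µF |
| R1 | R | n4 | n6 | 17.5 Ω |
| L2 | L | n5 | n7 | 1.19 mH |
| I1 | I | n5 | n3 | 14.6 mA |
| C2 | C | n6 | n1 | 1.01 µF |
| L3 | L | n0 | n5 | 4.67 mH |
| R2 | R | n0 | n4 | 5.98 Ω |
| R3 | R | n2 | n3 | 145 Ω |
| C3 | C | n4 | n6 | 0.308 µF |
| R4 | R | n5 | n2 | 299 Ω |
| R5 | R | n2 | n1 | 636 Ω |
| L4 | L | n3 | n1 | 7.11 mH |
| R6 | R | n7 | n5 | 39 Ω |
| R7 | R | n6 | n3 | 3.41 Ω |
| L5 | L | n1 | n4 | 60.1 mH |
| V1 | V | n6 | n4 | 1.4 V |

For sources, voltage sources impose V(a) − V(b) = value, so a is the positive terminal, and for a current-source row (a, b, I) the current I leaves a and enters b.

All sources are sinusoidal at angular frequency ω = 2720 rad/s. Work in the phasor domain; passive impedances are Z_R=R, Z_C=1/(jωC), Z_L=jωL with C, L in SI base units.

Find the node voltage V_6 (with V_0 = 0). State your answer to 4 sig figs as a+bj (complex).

MNA unknowns: 7 node voltages V₁..V_7 plus 1 source current (V1)
L1: Y=0.000-0.006439j on G[4,6]
C1: Y=0.000+0.0004570j on G[4,1]
R1: Y=0.05714+0.000j on G[4,6]
L2: Y=0.000-0.3089j on G[5,7]
I1: z[5]−=0.0146, z[3]+=0.0146
C2: Y=0.000+0.002747j on G[6,1]
L3: Y=0.000-0.07873j on G[0,5]
R2: Y=0.1672+0.000j on G[0,4]
R3: Y=0.006897+0.000j on G[2,3]
C3: Y=0.000+0.0008378j on G[4,6]
R4: Y=0.003344+0.000j on G[5,2]
R5: Y=0.001572+0.000j on G[2,1]
L4: Y=0.000-0.05171j on G[3,1]
R6: Y=0.02564+0.000j on G[7,5]
R7: Y=0.2933+0.000j on G[6,3]
L5: Y=0.000-0.006117j on G[1,4]
V1: row V6−V4=1.4, i_V1 at 6,4
solve → V1=1.358+0.01236j, V2=1.057-0.02505j, V3=1.504+0.02232j, V4=0.06607-0.002306j, V5=-0.004898-0.1403j, V6=1.466-0.002306j, V7=-0.004898-0.1403j
aux → i_V1=-0.06903+0.01477j

1.466-0.002306j V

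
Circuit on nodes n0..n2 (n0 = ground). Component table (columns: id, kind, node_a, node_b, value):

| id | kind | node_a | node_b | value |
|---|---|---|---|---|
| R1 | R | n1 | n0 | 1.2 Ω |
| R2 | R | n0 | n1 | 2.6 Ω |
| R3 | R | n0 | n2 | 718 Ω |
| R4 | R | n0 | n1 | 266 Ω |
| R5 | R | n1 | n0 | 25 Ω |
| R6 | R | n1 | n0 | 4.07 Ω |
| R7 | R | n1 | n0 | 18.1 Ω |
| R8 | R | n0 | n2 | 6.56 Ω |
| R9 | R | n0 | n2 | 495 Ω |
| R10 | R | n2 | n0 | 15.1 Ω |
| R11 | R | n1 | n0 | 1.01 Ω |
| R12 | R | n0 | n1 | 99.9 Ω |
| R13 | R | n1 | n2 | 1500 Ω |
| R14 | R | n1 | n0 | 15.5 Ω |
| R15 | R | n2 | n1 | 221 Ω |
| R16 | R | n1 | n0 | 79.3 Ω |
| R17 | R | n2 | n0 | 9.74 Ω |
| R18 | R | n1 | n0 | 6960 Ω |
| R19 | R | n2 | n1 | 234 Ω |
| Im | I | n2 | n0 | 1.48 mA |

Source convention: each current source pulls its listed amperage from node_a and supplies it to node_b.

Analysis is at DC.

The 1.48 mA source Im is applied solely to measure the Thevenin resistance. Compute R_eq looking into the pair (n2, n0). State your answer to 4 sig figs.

Element admittances at DC:
  Y(R1) = 0.8333 S between n1,n0
  Y(R2) = 0.3846 S between n0,n1
  Y(R3) = 0.001393 S between n0,n2
  Y(R4) = 0.003759 S between n0,n1
  Y(R5) = 0.04000 S between n1,n0
  Y(R6) = 0.2457 S between n1,n0
  Y(R7) = 0.05525 S between n1,n0
  Y(R8) = 0.1524 S between n0,n2
  Y(R9) = 0.002020 S between n0,n2
  Y(R10) = 0.06623 S between n2,n0
  Y(R11) = 0.9901 S between n1,n0
  Y(R12) = 0.01001 S between n0,n1
  Y(R13) = 0.0006667 S between n1,n2
  Y(R14) = 0.06452 S between n1,n0
  Y(R15) = 0.004525 S between n2,n1
  Y(R16) = 0.01261 S between n1,n0
  Y(R17) = 0.1027 S between n2,n0
  Y(R18) = 0.0001437 S between n1,n0
  Y(R19) = 0.004274 S between n2,n1
  Im: injects 0.00148 A into n0 (from n2)
Assemble and solve the 2×2 MNA system:
  V(n1)=-1.582e-05  V(n2)=-0.004429

R_eq = 2.992 Ω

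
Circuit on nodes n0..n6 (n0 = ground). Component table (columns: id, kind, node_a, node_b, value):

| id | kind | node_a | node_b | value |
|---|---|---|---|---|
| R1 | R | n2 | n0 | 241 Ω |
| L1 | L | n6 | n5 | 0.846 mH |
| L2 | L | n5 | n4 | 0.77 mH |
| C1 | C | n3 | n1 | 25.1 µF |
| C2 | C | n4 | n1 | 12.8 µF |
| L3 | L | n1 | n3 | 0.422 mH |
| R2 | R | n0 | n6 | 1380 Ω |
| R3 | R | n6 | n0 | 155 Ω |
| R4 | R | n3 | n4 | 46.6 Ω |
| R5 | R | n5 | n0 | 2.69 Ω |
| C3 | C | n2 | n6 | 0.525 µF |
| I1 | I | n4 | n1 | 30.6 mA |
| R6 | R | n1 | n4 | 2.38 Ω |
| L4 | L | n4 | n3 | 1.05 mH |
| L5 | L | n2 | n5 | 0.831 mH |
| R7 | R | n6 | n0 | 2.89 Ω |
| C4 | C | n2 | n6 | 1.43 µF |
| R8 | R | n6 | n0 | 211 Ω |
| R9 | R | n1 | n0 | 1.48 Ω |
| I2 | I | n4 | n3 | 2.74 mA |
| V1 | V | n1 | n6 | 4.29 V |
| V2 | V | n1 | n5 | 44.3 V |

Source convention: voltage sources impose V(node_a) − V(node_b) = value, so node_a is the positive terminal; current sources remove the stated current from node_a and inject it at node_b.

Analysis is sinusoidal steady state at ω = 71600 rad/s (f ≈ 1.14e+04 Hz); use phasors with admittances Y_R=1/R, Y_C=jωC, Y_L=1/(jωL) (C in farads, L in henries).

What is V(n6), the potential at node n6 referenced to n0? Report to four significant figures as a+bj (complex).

8.480-0.001381j V

MNA unknowns: 6 node voltages V₁..V_6 plus 2 source currents (V1, V2)
R1: Y=0.004149+0.000j on G[2,0]
L1: Y=0.000-0.01651j on G[6,5]
L2: Y=0.000-0.01814j on G[5,4]
C1: Y=0.000+1.797j on G[3,1]
C2: Y=0.000+0.9165j on G[4,1]
L3: Y=0.000-0.03310j on G[1,3]
R2: Y=0.0007246+0.000j on G[0,6]
R3: Y=0.006452+0.000j on G[6,0]
R4: Y=0.02146+0.000j on G[3,4]
R5: Y=0.3717+0.000j on G[5,0]
C3: Y=0.000+0.03759j on G[2,6]
I1: z[4]−=0.0306, z[1]+=0.0306
R6: Y=0.4202+0.000j on G[1,4]
L4: Y=0.000-0.01330j on G[4,3]
L5: Y=0.000-0.01681j on G[2,5]
R7: Y=0.3460+0.000j on G[6,0]
C4: Y=0.000+0.1024j on G[2,6]
R8: Y=0.004739+0.000j on G[6,0]
R9: Y=0.6757+0.000j on G[1,0]
I2: z[4]−=0.00274, z[3]+=0.00274
V1: row V1−V6=4.29, i_V1 at 1,6
V2: row V1−V5=44.3, i_V2 at 1,5
solve → V1=12.77-0.001381j, V2=13.92+0.4677j, V3=12.77-0.01466j, V4=13.48+0.3915j, V5=-31.53-0.001381j, V6=8.480-0.001381j
aux → i_V1=3.101-1.423j, i_V2=-11.74+2.240j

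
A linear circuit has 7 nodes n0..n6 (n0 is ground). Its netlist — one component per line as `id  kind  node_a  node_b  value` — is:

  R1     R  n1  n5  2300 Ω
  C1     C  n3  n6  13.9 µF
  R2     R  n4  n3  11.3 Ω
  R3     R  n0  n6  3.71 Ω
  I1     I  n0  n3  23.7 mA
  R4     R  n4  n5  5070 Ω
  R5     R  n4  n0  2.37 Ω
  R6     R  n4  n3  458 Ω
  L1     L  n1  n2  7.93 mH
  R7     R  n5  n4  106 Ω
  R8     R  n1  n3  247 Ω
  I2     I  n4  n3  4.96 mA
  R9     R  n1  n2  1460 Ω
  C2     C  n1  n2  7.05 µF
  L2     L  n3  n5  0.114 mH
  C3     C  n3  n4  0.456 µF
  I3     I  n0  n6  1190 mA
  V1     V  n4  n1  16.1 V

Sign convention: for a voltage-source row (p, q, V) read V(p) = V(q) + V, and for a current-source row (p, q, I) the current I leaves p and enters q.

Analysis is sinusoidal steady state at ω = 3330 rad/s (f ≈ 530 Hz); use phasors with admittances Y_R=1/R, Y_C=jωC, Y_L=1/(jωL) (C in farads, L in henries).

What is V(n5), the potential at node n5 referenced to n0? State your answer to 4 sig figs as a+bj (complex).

0.9074+1.710j V

Element admittances at ω=3330 rad/s:
  Y(R1) = 0.0004348+0.000j S between n1,n5
  Y(C1) = 0.000+0.04629j S between n3,n6
  Y(R2) = 0.08850+0.000j S between n4,n3
  Y(R3) = 0.2695+0.000j S between n0,n6
  I1: injects 0.0237 A into n3 (from n0)
  Y(R4) = 0.0001972+0.000j S between n4,n5
  Y(R5) = 0.4219+0.000j S between n4,n0
  Y(R6) = 0.002183+0.000j S between n4,n3
  Y(L1) = 0.000-0.03787j S between n1,n2
  Y(R7) = 0.009434+0.000j S between n5,n4
  Y(R8) = 0.004049+0.000j S between n1,n3
  I2: injects 0.00496 A into n3 (from n4)
  Y(R9) = 0.0006849+0.000j S between n1,n2
  Y(C2) = 0.000+0.02348j S between n1,n2
  Y(L2) = 0.000-2.634j S between n3,n5
  Y(C3) = 0.000+0.001518j S between n3,n4
  I3: injects 1.19 A into n6 (from n0)
  V1: constraint V(n4)−V(n1) = 16.1
Assemble and solve the 7×7 MNA system:
  V(n1)=-15.80+0.3429j  V(n2)=-15.80+0.3429j  V(n3)=0.9021+1.715j  V(n4)=0.3032+0.3429j  V(n5)=0.9074+1.710j  V(n6)=4.028-0.5368j
  i(V1)=-0.07487-0.006151j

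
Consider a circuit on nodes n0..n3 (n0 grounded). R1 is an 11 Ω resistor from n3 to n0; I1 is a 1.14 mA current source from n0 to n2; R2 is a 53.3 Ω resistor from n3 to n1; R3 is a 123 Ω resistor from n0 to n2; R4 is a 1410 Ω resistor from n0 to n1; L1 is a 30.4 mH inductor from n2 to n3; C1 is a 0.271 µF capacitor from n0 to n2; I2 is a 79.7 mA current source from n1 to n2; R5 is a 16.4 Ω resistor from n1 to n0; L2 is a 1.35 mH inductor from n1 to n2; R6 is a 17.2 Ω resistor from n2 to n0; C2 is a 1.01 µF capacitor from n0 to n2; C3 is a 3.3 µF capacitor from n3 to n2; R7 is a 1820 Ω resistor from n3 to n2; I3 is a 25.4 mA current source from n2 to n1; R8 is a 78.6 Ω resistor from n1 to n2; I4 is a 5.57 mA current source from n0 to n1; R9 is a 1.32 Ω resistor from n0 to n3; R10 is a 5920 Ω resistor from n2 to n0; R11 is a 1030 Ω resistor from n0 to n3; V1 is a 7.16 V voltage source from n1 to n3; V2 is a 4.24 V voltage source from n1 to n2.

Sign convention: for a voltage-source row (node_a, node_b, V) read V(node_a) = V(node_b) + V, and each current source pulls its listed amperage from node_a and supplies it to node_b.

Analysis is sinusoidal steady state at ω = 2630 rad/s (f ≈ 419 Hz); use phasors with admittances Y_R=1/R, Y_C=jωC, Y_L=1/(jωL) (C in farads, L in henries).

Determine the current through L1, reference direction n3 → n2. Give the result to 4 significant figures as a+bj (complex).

0.000+0.03652j A

MNA unknowns: 3 node voltages V₁..V_3 plus 2 source currents (V1, V2)
R1: Y=0.09091+0.000j on G[3,0]
I1: z[0]−=0.00114, z[2]+=0.00114
R2: Y=0.01876+0.000j on G[3,1]
R3: Y=0.008130+0.000j on G[0,2]
R4: Y=0.0007092+0.000j on G[0,1]
L1: Y=0.000-0.01251j on G[2,3]
C1: Y=0.000+0.0007127j on G[0,2]
I2: z[1]−=0.0797, z[2]+=0.0797
R5: Y=0.06098+0.000j on G[1,0]
L2: Y=0.000-0.2817j on G[1,2]
R6: Y=0.05814+0.000j on G[2,0]
C2: Y=0.000+0.002656j on G[0,2]
C3: Y=0.000+0.008679j on G[3,2]
R7: Y=0.0005495+0.000j on G[3,2]
I3: z[2]−=0.0254, z[1]+=0.0254
R8: Y=0.01272+0.000j on G[1,2]
I4: z[0]−=0.00557, z[1]+=0.00557
R9: Y=0.7576+0.000j on G[0,3]
R10: Y=0.0001689+0.000j on G[2,0]
R11: Y=0.0009709+0.000j on G[0,3]
V1: row V1−V3=7.16, i_V1 at 1,3
V2: row V1−V2=4.24, i_V2 at 1,2
solve → V1=6.517-0.007846j, V2=2.277-0.007846j, V3=-0.6434-0.007846j
aux → i_V1=-0.6825+0.004515j, i_V2=0.04350+1.190j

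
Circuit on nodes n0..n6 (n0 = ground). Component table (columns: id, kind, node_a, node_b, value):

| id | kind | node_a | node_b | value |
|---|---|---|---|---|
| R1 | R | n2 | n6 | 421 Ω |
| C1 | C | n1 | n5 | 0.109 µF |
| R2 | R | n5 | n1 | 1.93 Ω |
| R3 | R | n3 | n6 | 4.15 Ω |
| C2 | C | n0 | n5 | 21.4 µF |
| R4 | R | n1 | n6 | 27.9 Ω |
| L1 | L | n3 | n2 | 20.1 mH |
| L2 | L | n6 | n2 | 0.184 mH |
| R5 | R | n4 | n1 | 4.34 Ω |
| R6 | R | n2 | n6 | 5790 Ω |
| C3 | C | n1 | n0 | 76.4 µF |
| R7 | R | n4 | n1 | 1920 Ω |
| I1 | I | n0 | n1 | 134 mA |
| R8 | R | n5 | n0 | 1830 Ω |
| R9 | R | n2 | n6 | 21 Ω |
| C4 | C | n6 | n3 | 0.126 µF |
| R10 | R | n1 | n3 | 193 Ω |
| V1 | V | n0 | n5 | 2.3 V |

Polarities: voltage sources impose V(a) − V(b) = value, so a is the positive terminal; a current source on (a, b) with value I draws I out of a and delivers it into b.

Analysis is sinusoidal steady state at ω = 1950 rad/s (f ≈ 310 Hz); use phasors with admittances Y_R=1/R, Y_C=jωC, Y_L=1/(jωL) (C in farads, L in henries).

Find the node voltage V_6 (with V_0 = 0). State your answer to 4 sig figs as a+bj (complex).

-1.885+0.5419j V

Element admittances at ω=1950 rad/s:
  Y(R1) = 0.002375+0.000j S between n2,n6
  Y(C1) = 0.000+0.0002125j S between n1,n5
  Y(R2) = 0.5181+0.000j S between n5,n1
  Y(R3) = 0.2410+0.000j S between n3,n6
  Y(C2) = 0.000+0.04173j S between n0,n5
  Y(R4) = 0.03584+0.000j S between n1,n6
  Y(L1) = 0.000-0.02551j S between n3,n2
  Y(L2) = 0.000-2.787j S between n6,n2
  Y(R5) = 0.2304+0.000j S between n4,n1
  Y(R6) = 0.0001727+0.000j S between n2,n6
  Y(C3) = 0.000+0.1490j S between n1,n0
  Y(R7) = 0.0005208+0.000j S between n4,n1
  I1: injects 0.134 A into n1 (from n0)
  Y(R8) = 0.0005464+0.000j S between n5,n0
  Y(R9) = 0.04762+0.000j S between n2,n6
  Y(C4) = 0.000+0.0002457j S between n6,n3
  Y(R10) = 0.005181+0.000j S between n1,n3
  V1: constraint V(n0)−V(n5) = 2.3
Assemble and solve the 7×7 MNA system:
  V(n1)=-1.885+0.5419j  V(n2)=-1.885+0.5419j  V(n3)=-1.885+0.5419j  V(n4)=-1.885+0.5419j  V(n5)=-2.300+0.000j  V(n6)=-1.885+0.5419j
  i(V1)=-0.2160-0.3769j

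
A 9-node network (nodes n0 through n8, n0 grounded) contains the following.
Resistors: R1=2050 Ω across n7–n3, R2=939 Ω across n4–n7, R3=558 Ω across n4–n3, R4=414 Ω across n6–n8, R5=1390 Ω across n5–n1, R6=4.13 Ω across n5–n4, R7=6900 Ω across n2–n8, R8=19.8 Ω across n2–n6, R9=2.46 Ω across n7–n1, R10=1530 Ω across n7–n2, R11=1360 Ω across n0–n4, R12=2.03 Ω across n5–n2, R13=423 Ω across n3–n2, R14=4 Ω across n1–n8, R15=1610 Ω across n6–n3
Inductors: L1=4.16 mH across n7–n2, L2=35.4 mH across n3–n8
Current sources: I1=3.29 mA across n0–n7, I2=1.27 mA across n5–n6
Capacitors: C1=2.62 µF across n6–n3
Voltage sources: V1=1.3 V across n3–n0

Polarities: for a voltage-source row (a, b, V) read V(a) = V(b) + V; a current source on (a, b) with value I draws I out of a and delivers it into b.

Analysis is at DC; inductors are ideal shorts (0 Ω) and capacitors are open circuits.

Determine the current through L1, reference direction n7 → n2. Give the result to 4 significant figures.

0.001109 A

Element admittances at DC:
  Y(R1) = 0.0004878 S between n7,n3
  Y(R2) = 0.001065 S between n4,n7
  Y(R3) = 0.001792 S between n4,n3
  Y(R4) = 0.002415 S between n6,n8
  Y(R5) = 0.0007194 S between n5,n1
  L1: short n7↔n2 (DC inductor)
  I1: injects 0.00329 A into n7 (from n0)
  Y(R6) = 0.2421 S between n5,n4
  I2: injects 0.00127 A into n6 (from n5)
  Y(R7) = 0.0001449 S between n2,n8
  L2: short n3↔n8 (DC inductor)
  Y(R8) = 0.05051 S between n2,n6
  Y(R9) = 0.4065 S between n7,n1
  Y(R10) = 0.0006536 S between n7,n2
  Y(R11) = 0.0007353 S between n0,n4
  Y(R12) = 0.4926 S between n5,n2
  Y(R13) = 0.002364 S between n3,n2
  Y(C1) = 0.000 S between n6,n3
  Y(R14) = 0.2500 S between n1,n8
  Y(R15) = 0.0006211 S between n6,n3
  V1: constraint V(n3)−V(n0) = 1.3
Assemble and solve the 11×11 MNA system:
  V(n1)=1.309  V(n2)=1.314  V(n3)=1.300  V(n4)=1.305  V(n5)=1.309  V(n6)=1.337  V(n7)=1.314  V(n8)=1.300
  i(L1)=0.001109  i(L2)=-0.002257  i(V1)=0.002330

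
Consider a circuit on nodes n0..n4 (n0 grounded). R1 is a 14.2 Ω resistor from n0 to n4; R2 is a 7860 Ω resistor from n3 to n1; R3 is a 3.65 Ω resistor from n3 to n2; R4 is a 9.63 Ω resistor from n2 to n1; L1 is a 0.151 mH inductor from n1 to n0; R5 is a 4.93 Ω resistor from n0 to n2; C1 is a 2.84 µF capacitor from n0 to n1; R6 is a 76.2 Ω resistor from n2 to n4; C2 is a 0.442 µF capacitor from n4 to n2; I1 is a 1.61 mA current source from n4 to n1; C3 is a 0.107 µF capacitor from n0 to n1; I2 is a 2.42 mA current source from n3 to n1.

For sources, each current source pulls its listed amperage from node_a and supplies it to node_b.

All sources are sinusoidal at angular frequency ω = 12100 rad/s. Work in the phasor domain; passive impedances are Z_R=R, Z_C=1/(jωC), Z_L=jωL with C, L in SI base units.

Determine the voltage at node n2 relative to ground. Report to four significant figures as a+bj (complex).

-0.008113+0.001802j V

Apply KCL at each of the 4 non-ground nodes and solve the resulting linear system.
Node n1: branches {R2, R4, L1, C1, I1, C3, I2} → V_1 = 0.0008633+0.006050j
Node n2: branches {R3, R4, R5, R6, C2} → V_2 = -0.008113+0.001802j
Node n3: branches {R2, R3, I2} → V_3 = -0.01694+0.001804j
Node n4: branches {R1, R6, C2, I1} → V_4 = -0.02059+0.001082j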